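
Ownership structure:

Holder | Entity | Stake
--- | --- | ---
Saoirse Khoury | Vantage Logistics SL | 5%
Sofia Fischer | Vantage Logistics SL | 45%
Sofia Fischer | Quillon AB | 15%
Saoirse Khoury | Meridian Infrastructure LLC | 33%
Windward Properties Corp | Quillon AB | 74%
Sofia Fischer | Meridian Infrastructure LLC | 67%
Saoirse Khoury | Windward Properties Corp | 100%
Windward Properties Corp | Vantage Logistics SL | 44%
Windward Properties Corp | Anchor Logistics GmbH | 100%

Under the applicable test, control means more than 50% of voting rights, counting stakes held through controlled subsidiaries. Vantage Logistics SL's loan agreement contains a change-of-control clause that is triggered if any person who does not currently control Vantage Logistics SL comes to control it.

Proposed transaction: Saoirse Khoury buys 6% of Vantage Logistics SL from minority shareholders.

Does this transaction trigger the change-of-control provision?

Yes

The purchase changes only Saoirse's holdings, so Saoirse is the only person who could newly come to control Vantage.
Saoirse holds 100% of Windward, so Saoirse controls Windward.
Windward holds 74% of Quillon, so Saoirse controls Quillon.
Windward holds 100% of Anchor, so Saoirse controls Anchor.
In Vantage, Saoirse's side holds only 5% + 44% = 49%, not > 50%.
So before the transaction, Saoirse does not control Vantage.
After the purchase, Saoirse's direct stake in Vantage rises to 5% + 6% = 11%.
Saoirse and Windward together hold 11% + 44% = 55% of Vantage, so Saoirse controls Vantage.
Saoirse did not control Vantage before and does after, so the clause is triggered.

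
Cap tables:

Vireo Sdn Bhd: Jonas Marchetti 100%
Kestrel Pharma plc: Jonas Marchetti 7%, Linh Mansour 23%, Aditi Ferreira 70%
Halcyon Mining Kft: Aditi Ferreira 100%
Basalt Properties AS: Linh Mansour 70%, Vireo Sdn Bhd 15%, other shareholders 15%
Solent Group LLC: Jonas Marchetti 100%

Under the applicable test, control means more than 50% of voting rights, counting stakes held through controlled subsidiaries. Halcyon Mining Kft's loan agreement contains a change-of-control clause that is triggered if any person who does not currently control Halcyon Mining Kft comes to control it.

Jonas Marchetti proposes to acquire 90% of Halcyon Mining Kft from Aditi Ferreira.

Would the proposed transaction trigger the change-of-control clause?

Yes

The purchase adds only to Jonas's holdings (Aditi's stake shrinks), so Jonas is the only person who could newly come to control Halcyon.
Jonas holds 100% of Vireo, so Jonas controls Vireo.
Jonas holds 100% of Solent, so Jonas controls Solent.
Neither Jonas nor any entity Jonas controls holds any voting interest in Halcyon.
So before the transaction, Jonas does not control Halcyon.
After the purchase, Jonas holds 90% of Halcyon directly, and Aditi's stake falls to 10%.
Jonas holds 90% of Halcyon, so Jonas controls Halcyon.
Jonas did not control Halcyon before and does after, so the clause is triggered.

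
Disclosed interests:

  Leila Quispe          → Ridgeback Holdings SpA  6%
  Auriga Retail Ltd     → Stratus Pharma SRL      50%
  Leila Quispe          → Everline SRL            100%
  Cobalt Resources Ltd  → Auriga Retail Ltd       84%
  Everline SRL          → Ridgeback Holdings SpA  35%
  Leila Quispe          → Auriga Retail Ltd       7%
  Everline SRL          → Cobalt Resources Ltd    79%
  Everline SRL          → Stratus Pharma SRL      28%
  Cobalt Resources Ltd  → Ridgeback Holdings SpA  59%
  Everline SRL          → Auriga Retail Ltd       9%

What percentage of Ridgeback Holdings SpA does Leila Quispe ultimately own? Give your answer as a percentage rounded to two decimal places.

87.61%

Leila reaches Ridgeback along 3 paths.
Direct stake: 6% = 6%.
Via Everline: 100% × 35% = 35%.
Via Everline → Cobalt: 100% × 79% × 59% = 46.61%.
Total: 6% + 35% + 46.61% = 87.61%.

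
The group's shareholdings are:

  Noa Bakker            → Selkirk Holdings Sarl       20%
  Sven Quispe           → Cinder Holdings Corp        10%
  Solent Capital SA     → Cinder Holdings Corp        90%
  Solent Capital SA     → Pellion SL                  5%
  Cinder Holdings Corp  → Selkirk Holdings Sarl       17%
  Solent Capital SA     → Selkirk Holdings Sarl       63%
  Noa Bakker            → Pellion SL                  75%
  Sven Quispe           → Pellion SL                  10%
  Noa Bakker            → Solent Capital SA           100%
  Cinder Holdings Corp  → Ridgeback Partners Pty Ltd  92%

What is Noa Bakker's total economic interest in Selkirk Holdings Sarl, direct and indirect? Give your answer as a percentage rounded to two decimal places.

98.30%

Noa reaches Selkirk along 3 paths.
Direct stake: 20% = 20%.
Via Solent: 100% × 63% = 63%.
Via Solent → Cinder: 100% × 90% × 17% = 15.3%.
Total: 20% + 63% + 15.3% = 98.3%.
Rounded: 98.30%.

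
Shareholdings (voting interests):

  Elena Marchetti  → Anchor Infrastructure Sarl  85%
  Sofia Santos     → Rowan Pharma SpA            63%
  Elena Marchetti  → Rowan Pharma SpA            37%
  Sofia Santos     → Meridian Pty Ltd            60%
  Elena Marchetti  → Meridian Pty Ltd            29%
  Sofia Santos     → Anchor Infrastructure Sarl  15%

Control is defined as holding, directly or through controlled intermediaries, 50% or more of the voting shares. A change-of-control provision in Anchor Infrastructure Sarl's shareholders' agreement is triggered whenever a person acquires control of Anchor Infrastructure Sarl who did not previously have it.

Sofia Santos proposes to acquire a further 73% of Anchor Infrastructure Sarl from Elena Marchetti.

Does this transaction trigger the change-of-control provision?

Yes

The purchase adds only to Sofia's holdings (Elena's stake shrinks), so Sofia is the only person who could newly come to control Anchor.
Sofia holds 60% of Meridian, so Sofia controls Meridian.
Sofia holds 63% of Rowan, so Sofia controls Rowan.
In Anchor, Sofia's side holds only 15%, not ≥ 50%.
So before the transaction, Sofia does not control Anchor.
After the purchase, Sofia's direct stake in Anchor rises to 15% + 73% = 88%, and Elena's stake falls to 12%.
Sofia holds 88% of Anchor, so Sofia controls Anchor.
Sofia did not control Anchor before and does after, so the clause is triggered.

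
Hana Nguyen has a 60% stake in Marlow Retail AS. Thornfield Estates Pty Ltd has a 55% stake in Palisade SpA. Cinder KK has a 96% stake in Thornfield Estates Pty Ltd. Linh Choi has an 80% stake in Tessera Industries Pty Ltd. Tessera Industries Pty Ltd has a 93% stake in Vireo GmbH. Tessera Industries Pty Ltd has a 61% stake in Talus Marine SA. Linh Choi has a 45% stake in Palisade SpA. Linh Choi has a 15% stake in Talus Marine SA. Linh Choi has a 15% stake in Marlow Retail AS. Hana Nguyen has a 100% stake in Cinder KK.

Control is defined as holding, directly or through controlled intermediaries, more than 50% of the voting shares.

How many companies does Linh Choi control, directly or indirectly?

3

Linh holds 80% of Tessera, so Linh controls Tessera.
Linh and Tessera together hold 15% + 61% = 76% of Talus, so Linh controls Talus.
Tessera holds 93% of Vireo, so Linh controls Vireo.
No other company's threshold is met.
Linh controls 3 companies.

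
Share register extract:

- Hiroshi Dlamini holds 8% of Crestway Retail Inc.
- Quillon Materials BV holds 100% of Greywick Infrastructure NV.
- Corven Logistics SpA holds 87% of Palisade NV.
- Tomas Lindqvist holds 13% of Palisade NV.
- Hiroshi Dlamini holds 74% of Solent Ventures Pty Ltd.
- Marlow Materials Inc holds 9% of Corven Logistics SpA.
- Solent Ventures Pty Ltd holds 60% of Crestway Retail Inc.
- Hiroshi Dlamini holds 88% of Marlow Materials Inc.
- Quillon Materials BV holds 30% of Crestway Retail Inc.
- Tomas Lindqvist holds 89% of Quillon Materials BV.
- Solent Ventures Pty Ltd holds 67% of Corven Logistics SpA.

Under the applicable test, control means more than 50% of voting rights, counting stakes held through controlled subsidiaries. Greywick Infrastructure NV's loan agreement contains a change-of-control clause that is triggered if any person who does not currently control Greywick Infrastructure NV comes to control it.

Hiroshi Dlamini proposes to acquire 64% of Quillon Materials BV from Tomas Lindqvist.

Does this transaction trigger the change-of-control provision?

Yes

The purchase adds only to Hiroshi's holdings (Tomas's stake shrinks), so Hiroshi is the only person who could newly come to control Greywick.
Hiroshi holds 74% of Solent, so Hiroshi controls Solent.
Hiroshi holds 88% of Marlow, so Hiroshi controls Marlow.
Solent and Marlow together hold 67% + 9% = 76% of Corven, so Hiroshi controls Corven.
Hiroshi and Solent together hold 8% + 60% = 68% of Crestway, so Hiroshi controls Crestway.
Corven holds 87% of Palisade, so Hiroshi controls Palisade.
Neither Hiroshi nor any entity Hiroshi controls holds any voting interest in Greywick.
So before the transaction, Hiroshi does not control Greywick.
After the purchase, Hiroshi holds 64% of Quillon directly, and Tomas's stake falls to 25%.
Hiroshi holds 64% of Quillon, so Hiroshi controls Quillon.
Quillon holds 100% of Greywick, so Hiroshi controls Greywick.
Hiroshi did not control Greywick before and does after, so the clause is triggered.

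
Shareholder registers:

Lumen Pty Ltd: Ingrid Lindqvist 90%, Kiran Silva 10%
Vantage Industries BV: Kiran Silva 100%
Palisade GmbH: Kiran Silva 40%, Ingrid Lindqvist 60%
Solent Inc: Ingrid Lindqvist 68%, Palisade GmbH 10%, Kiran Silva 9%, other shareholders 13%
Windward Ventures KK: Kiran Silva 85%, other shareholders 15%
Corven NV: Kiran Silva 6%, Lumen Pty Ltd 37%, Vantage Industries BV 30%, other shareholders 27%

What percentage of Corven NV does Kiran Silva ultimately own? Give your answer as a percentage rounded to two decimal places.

Kiran reaches Corven along 3 paths.
Direct stake: 6% = 6%.
Via Lumen: 10% × 37% = 3.7%.
Via Vantage: 100% × 30% = 30%.
Total: 6% + 3.7% + 30% = 39.7%.
Rounded: 39.70%.

39.70%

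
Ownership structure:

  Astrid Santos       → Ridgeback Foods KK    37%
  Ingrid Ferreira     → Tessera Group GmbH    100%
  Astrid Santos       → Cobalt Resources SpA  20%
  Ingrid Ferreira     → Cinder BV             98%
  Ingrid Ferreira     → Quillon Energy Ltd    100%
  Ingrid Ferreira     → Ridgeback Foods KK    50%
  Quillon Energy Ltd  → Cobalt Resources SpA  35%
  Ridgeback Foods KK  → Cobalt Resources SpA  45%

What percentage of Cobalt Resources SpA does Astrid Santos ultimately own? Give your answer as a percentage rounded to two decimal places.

36.65%

Astrid reaches Cobalt along 2 paths.
Via Ridgeback: 37% × 45% = 16.65%.
Direct stake: 20% = 20%.
Total: 16.65% + 20% = 36.65%.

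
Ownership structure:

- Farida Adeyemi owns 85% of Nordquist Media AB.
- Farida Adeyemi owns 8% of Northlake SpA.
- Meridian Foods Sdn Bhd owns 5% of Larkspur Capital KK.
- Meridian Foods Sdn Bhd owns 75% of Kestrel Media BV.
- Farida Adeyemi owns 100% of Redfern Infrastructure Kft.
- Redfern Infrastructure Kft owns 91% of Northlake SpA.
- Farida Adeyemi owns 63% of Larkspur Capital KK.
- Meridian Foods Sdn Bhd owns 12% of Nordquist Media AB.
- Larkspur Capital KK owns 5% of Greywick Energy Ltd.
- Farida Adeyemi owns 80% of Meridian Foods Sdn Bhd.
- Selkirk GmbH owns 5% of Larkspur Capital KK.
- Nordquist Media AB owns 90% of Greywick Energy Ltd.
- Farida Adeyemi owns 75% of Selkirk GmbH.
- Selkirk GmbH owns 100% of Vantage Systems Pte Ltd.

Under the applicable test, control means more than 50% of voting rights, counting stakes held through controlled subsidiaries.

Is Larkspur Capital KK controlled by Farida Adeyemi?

Yes

Farida holds 75% of Selkirk, so Farida controls Selkirk.
Farida holds 80% of Meridian, so Farida controls Meridian.
Farida and Meridian and Selkirk together hold 63% + 5% + 5% = 73% of Larkspur, so Farida controls Larkspur.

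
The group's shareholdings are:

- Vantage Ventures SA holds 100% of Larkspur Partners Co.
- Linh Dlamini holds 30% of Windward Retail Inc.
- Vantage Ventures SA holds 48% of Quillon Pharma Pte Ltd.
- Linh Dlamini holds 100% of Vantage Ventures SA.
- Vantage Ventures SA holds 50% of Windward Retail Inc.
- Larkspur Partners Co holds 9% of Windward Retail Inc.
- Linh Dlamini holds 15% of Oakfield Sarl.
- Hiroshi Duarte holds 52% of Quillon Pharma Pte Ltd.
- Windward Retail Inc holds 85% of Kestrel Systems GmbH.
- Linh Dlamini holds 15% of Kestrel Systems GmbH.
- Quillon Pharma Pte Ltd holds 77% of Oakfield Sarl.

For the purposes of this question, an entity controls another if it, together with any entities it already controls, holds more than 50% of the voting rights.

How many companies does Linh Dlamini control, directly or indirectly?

Linh holds 100% of Vantage, so Linh controls Vantage.
Vantage holds 100% of Larkspur, so Linh controls Larkspur.
Linh and Vantage and Larkspur together hold 30% + 50% + 9% = 89% of Windward, so Linh controls Windward.
Windward and Linh together hold 85% + 15% = 100% of Kestrel, so Linh controls Kestrel.
No other company's threshold is met.
Linh controls 4 companies.

4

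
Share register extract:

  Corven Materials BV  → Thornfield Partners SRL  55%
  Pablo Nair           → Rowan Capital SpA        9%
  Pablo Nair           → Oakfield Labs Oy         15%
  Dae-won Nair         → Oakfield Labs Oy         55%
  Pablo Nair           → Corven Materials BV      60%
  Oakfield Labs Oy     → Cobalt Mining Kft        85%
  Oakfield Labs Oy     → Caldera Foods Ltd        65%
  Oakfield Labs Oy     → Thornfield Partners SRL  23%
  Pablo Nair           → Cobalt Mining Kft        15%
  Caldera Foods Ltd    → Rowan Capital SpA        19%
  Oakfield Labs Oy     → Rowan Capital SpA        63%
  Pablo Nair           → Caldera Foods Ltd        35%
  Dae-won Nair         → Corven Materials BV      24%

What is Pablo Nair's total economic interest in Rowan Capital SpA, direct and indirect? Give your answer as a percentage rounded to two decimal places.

26.95%

Pablo reaches Rowan along 4 paths.
Via Oakfield: 15% × 63% = 9.45%.
Via Oakfield → Caldera: 15% × 65% × 19% = 1.8525%.
Via Caldera: 35% × 19% = 6.65%.
Direct stake: 9% = 9%.
Total: 9.45% + 1.8525% + 6.65% + 9% = 26.9525%.
Rounded: 26.95%.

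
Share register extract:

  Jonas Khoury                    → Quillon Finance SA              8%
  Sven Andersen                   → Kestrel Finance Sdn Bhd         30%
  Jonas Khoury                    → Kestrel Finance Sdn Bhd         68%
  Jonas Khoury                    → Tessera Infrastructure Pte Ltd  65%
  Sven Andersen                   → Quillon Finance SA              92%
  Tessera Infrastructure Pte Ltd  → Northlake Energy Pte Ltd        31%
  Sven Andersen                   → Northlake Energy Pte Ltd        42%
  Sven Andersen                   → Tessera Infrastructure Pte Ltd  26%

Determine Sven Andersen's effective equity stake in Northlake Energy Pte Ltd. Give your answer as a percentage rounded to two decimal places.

Sven reaches Northlake along 2 paths.
Via Tessera: 26% × 31% = 8.06%.
Direct stake: 42% = 42%.
Total: 8.06% + 42% = 50.06%.

50.06%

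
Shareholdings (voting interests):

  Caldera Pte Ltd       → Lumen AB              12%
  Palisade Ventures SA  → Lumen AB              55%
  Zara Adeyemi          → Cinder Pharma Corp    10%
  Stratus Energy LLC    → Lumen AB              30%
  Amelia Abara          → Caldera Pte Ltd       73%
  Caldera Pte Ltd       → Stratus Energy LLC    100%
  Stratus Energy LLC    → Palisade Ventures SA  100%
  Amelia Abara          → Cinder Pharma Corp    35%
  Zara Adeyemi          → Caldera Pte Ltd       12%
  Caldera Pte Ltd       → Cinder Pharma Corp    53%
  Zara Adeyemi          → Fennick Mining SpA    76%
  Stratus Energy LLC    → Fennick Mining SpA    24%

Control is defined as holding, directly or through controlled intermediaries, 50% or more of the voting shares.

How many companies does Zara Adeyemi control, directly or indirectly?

Zara holds 76% of Fennick, so Zara controls Fennick.
No other company's threshold is met.
Zara controls 1 company.

1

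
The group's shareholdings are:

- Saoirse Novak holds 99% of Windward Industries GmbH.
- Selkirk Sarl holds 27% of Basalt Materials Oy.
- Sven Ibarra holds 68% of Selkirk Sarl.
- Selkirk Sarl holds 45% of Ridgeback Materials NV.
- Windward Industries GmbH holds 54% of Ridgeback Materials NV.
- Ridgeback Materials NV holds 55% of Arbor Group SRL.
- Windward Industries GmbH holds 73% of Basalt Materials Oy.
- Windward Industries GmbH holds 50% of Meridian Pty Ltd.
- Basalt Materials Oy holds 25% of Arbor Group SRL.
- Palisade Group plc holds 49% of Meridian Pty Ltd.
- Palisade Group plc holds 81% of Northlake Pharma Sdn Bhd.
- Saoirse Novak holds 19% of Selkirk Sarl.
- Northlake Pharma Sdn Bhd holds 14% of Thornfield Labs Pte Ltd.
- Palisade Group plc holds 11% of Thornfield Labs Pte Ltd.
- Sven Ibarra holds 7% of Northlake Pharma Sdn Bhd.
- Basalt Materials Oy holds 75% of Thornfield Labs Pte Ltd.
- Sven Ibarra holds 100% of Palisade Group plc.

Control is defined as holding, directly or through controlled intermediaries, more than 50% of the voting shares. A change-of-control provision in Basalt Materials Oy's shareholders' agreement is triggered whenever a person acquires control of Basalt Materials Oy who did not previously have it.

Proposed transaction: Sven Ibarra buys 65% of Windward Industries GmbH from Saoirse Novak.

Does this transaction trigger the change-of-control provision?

The purchase adds only to Sven's holdings (Saoirse's stake shrinks), so Sven is the only person who could newly come to control Basalt.
Sven holds 100% of Palisade, so Sven controls Palisade.
Sven holds 68% of Selkirk, so Sven controls Selkirk.
Sven and Palisade together hold 7% + 81% = 88% of Northlake, so Sven controls Northlake.
In Basalt, Sven's side holds only 27%, not > 50%.
So before the transaction, Sven does not control Basalt.
After the purchase, Sven holds 65% of Windward directly, and Saoirse's stake falls to 34%.
Sven holds 65% of Windward, so Sven controls Windward.
Windward and Selkirk together hold 73% + 27% = 100% of Basalt, so Sven controls Basalt.
Sven did not control Basalt before and does after, so the clause is triggered.

Yes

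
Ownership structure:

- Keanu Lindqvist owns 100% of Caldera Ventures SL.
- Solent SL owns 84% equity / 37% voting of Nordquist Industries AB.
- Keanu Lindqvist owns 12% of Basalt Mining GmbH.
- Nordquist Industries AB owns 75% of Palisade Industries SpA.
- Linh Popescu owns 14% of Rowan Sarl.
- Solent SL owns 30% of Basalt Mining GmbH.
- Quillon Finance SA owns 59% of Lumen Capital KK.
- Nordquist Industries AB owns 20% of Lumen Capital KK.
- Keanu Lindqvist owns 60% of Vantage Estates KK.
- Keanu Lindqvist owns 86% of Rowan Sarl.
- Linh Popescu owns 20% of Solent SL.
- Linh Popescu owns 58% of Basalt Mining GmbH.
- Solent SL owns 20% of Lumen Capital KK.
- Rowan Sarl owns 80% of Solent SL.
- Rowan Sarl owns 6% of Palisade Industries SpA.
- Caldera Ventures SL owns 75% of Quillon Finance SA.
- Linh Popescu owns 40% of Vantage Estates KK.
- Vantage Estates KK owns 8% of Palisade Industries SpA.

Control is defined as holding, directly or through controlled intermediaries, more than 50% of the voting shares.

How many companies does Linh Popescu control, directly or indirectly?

1

Linh holds 58% of Basalt, so Linh controls Basalt.
No other company's threshold is met.
Linh controls 1 company.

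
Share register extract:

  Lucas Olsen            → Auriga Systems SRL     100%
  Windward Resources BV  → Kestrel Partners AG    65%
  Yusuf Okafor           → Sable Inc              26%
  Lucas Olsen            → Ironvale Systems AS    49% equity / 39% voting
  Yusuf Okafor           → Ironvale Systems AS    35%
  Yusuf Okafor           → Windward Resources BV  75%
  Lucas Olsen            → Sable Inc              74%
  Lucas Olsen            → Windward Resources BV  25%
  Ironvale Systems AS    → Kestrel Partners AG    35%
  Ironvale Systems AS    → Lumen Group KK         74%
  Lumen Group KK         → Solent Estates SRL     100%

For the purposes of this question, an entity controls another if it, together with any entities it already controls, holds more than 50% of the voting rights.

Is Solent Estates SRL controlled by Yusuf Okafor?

No

Yusuf holds 75% of Windward, so Yusuf controls Windward.
Windward holds 65% of Kestrel, so Yusuf controls Kestrel.
Neither Yusuf nor any entity Yusuf controls holds any voting interest in Solent.
So Yusuf does not control Solent.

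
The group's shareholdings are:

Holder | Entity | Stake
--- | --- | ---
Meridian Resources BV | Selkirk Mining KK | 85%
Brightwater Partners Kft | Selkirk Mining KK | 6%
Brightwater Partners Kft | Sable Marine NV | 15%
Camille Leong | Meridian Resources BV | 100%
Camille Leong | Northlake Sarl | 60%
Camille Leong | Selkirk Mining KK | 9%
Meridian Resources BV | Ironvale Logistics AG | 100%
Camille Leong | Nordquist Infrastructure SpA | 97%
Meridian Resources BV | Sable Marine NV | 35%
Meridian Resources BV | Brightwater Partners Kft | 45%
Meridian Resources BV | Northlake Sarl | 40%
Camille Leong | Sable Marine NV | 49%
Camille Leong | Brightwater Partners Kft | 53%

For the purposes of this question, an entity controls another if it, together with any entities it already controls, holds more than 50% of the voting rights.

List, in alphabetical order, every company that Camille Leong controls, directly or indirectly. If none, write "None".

Camille holds 100% of Meridian, so Camille controls Meridian.
Camille and Meridian together hold 53% + 45% = 98% of Brightwater, so Camille controls Brightwater.
Meridian holds 100% of Ironvale, so Camille controls Ironvale.
Meridian and Camille together hold 40% + 60% = 100% of Northlake, so Camille controls Northlake.
Brightwater and Camille and Meridian together hold 15% + 49% + 35% = 99% of Sable, so Camille controls Sable.
Camille and Brightwater and Meridian together hold 9% + 6% + 85% = 100% of Selkirk, so Camille controls Selkirk.
Camille holds 97% of Nordquist, so Camille controls Nordquist.

Brightwater Partners Kft, Ironvale Logistics AG, Meridian Resources BV, Nordquist Infrastructure SpA, Northlake Sarl, Sable Marine NV, Selkirk Mining KK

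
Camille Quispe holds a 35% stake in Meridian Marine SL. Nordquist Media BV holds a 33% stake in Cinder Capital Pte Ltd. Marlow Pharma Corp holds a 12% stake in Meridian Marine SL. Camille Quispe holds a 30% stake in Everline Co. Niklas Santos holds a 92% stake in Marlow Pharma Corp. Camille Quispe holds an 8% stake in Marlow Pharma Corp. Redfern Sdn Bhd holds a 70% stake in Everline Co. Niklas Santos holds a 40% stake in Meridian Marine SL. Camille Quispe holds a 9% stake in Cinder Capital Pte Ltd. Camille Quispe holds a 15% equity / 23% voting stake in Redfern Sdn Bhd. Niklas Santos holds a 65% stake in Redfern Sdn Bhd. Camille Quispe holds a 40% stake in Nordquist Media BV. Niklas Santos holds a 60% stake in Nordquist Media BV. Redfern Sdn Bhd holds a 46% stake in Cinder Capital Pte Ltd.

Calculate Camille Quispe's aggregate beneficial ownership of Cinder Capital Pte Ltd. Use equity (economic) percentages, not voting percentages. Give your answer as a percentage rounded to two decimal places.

Camille reaches Cinder along 3 paths.
Via Redfern: 15% × 46% = 6.9%.
Direct stake: 9% = 9%.
Via Nordquist: 40% × 33% = 13.2%.
Total: 6.9% + 9% + 13.2% = 29.1%.
Rounded: 29.10%.

29.10%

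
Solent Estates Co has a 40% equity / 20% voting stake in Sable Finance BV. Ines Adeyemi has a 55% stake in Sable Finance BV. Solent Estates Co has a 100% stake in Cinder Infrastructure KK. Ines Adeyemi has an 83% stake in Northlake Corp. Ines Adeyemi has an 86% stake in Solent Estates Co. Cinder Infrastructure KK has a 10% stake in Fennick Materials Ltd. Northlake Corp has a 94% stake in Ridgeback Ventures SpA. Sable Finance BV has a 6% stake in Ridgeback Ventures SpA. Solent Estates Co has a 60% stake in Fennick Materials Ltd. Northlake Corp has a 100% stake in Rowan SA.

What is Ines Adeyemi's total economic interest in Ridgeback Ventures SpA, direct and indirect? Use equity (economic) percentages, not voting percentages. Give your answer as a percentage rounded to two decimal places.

Ines reaches Ridgeback along 3 paths.
Via Northlake: 83% × 94% = 78.02%.
Via Solent → Sable: 86% × 40% × 6% = 2.064%.
Via Sable: 55% × 6% = 3.3%.
Total: 78.02% + 2.064% + 3.3% = 83.384%.
Rounded: 83.38%.

83.38%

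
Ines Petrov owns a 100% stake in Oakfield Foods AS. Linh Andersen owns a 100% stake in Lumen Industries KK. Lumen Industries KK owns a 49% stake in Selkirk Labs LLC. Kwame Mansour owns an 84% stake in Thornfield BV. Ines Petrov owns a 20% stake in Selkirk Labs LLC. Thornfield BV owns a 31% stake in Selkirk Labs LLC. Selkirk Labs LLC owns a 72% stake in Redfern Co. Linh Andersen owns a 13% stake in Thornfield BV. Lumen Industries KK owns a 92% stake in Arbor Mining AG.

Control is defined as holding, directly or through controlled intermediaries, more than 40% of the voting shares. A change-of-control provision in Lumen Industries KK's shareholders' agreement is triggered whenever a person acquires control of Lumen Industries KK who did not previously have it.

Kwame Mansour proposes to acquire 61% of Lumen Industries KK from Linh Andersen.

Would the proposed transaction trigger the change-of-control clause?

The purchase adds only to Kwame's holdings (Linh's stake shrinks), so Kwame is the only person who could newly come to control Lumen.
Kwame holds 84% of Thornfield, so Kwame controls Thornfield.
Neither Kwame nor any entity Kwame controls holds any voting interest in Lumen.
So before the transaction, Kwame does not control Lumen.
After the purchase, Kwame holds 61% of Lumen directly, and Linh's stake falls to 39%.
Kwame holds 61% of Lumen, so Kwame controls Lumen.
Kwame did not control Lumen before and does after, so the clause is triggered.

Yes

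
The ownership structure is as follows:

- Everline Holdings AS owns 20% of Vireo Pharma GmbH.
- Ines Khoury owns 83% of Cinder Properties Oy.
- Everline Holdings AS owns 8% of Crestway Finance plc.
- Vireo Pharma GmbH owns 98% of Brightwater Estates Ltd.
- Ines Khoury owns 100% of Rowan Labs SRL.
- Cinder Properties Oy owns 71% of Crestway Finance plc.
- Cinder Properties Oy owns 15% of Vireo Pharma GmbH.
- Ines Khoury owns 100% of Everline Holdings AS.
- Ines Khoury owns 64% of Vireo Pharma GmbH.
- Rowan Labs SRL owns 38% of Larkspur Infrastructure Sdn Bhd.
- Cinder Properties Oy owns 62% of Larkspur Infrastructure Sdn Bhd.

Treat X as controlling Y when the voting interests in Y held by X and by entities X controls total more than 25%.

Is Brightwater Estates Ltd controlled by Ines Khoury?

Ines holds 100% of Everline, so Ines controls Everline.
Ines holds 83% of Cinder, so Ines controls Cinder.
Ines and Cinder and Everline together hold 64% + 15% + 20% = 99% of Vireo, so Ines controls Vireo.
Vireo holds 98% of Brightwater, so Ines controls Brightwater.

Yes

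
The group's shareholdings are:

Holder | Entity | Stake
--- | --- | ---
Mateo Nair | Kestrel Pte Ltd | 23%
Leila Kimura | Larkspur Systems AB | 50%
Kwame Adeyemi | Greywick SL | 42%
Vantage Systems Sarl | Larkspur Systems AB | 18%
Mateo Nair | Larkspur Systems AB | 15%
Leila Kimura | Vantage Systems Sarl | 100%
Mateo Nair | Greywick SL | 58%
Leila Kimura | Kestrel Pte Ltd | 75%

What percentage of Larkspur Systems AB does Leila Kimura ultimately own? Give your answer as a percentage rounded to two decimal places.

68.00%

Leila reaches Larkspur along 2 paths.
Via Vantage: 100% × 18% = 18%.
Direct stake: 50% = 50%.
Total: 18% + 50% = 68%.
Rounded: 68.00%.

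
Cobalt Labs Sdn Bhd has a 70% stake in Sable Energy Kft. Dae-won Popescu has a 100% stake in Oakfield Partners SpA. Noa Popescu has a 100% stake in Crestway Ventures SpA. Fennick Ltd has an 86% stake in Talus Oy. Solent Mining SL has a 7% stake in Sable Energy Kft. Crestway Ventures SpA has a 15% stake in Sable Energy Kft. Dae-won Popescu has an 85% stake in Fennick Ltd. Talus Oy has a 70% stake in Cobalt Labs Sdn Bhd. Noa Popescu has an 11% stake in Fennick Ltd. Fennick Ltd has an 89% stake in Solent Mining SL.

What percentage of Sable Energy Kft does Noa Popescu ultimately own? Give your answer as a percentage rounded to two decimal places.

20.32%

Noa reaches Sable along 3 paths.
Via Crestway: 100% × 15% = 15%.
Via Fennick → Solent: 11% × 89% × 7% = 0.6853%.
Via Fennick → Talus → Cobalt: 11% × 86% × 70% × 70% = 4.6354%.
Total: 15% + 0.6853% + 4.6354% = 20.3207%.
Rounded: 20.32%.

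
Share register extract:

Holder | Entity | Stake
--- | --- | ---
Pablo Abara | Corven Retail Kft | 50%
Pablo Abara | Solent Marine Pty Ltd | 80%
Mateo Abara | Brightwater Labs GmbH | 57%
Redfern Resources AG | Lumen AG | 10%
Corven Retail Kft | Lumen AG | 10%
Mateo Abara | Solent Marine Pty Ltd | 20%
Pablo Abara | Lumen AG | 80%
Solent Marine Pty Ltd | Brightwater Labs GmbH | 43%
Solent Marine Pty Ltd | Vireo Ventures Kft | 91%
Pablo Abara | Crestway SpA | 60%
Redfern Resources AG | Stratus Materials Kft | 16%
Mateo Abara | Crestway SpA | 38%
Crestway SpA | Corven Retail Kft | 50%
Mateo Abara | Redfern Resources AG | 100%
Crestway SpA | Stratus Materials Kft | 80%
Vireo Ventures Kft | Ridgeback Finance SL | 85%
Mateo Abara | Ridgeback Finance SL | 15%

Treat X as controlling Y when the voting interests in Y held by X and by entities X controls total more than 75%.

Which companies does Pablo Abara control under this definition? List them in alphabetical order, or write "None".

Pablo holds 80% of Solent, so Pablo controls Solent.
Solent holds 91% of Vireo, so Pablo controls Vireo.
Vireo holds 85% of Ridgeback, so Pablo controls Ridgeback.
Pablo holds 80% of Lumen, so Pablo controls Lumen.
No other company's threshold is met.

Lumen AG, Ridgeback Finance SL, Solent Marine Pty Ltd, Vireo Ventures Kft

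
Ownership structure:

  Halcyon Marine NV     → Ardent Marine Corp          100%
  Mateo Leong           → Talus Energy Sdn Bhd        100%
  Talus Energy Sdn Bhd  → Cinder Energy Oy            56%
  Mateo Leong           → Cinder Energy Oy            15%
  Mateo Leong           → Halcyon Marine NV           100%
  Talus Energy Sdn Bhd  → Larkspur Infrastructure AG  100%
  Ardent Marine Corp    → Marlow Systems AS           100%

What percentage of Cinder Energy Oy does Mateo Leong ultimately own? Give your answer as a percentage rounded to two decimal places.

71.00%

Mateo reaches Cinder along 2 paths.
Via Talus: 100% × 56% = 56%.
Direct stake: 15% = 15%.
Total: 56% + 15% = 71%.
Rounded: 71.00%.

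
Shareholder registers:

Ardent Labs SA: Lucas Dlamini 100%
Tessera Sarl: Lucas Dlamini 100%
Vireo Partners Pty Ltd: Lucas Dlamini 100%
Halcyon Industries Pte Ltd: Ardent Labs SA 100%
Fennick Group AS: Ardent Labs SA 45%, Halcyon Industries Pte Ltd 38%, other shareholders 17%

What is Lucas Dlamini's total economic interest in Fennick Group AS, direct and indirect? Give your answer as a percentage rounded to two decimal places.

83.00%

Lucas reaches Fennick along 2 paths.
Via Ardent: 100% × 45% = 45%.
Via Ardent → Halcyon: 100% × 100% × 38% = 38%.
Total: 45% + 38% = 83%.
Rounded: 83.00%.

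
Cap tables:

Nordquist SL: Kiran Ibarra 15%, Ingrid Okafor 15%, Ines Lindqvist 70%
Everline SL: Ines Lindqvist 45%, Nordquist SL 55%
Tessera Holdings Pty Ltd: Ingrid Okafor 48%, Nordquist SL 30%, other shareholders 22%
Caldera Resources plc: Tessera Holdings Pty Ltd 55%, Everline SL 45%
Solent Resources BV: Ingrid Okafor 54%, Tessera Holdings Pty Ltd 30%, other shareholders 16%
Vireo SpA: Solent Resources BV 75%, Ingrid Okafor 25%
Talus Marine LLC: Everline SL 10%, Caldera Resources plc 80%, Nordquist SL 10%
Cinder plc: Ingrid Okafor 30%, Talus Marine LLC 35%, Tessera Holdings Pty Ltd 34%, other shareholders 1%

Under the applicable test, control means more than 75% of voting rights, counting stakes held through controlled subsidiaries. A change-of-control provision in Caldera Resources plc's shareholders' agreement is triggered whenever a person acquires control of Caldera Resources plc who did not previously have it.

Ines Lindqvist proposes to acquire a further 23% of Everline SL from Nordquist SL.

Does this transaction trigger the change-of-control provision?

The purchase adds only to Ines's holdings (Nordquist's stake shrinks), so Ines is the only person who could newly come to control Caldera.
Ines's largest direct stake is 70% in Nordquist, which does not meet the threshold, so Ines controls no company.
Neither Ines nor any entity Ines controls holds any voting interest in Caldera.
So before the transaction, Ines does not control Caldera.
After the purchase, Ines's direct stake in Everline rises to 45% + 23% = 68%, and Nordquist's stake falls to 32%.
Ines's side now holds 68% of Everline, not > 75%, so Ines still does not control Everline.
After the transaction, neither Ines nor any entity Ines controls holds a voting interest in Caldera, so Ines still does not control it.
No new person acquires control, so the clause is not triggered.

No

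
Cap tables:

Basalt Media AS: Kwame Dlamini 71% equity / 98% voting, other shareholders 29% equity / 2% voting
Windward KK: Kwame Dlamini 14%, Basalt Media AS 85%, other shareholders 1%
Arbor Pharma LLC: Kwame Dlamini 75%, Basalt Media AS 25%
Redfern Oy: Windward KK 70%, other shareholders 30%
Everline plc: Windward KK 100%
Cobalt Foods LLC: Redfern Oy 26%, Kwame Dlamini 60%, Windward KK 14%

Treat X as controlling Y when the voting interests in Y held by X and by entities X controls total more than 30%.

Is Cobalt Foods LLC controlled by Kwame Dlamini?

Kwame holds 98% of Basalt, so Kwame controls Basalt.
Kwame and Basalt together hold 14% + 85% = 99% of Windward, so Kwame controls Windward.
Windward holds 70% of Redfern, so Kwame controls Redfern.
Redfern and Kwame and Windward together hold 26% + 60% + 14% = 100% of Cobalt, so Kwame controls Cobalt.

Yes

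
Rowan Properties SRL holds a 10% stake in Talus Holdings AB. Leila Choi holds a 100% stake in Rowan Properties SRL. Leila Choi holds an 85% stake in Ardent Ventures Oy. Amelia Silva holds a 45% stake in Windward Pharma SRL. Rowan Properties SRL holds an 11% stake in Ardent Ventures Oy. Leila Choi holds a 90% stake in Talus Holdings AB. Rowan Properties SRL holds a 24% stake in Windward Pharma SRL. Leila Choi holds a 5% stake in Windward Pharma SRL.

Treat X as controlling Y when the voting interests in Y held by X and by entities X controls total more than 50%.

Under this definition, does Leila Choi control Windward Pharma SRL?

Leila holds 100% of Rowan, so Leila controls Rowan.
Leila and Rowan together hold 90% + 10% = 100% of Talus, so Leila controls Talus.
Leila and Rowan together hold 85% + 11% = 96% of Ardent, so Leila controls Ardent.
In Windward, Leila's side holds only 5% + 24% = 29%, not > 50%.
So Leila does not control Windward.

No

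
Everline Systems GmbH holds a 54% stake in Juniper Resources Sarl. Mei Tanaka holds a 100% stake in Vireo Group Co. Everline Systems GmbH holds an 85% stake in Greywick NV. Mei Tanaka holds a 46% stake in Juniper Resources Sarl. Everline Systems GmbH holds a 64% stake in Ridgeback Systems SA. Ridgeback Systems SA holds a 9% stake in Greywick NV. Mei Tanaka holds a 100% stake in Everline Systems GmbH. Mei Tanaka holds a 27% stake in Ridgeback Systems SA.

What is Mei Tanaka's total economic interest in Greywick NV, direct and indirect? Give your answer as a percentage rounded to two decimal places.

93.19%

Mei reaches Greywick along 3 paths.
Via Everline: 100% × 85% = 85%.
Via Everline → Ridgeback: 100% × 64% × 9% = 5.76%.
Via Ridgeback: 27% × 9% = 2.43%.
Total: 85% + 5.76% + 2.43% = 93.19%.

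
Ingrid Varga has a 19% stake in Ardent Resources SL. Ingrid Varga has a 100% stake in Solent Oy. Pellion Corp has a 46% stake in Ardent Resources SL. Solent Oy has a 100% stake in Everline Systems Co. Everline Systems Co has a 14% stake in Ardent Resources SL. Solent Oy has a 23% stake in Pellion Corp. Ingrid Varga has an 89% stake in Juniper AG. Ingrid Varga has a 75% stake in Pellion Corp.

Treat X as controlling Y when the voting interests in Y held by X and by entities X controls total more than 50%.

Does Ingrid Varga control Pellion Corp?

Ingrid holds 100% of Solent, so Ingrid controls Solent.
Ingrid and Solent together hold 75% + 23% = 98% of Pellion, so Ingrid controls Pellion.

Yes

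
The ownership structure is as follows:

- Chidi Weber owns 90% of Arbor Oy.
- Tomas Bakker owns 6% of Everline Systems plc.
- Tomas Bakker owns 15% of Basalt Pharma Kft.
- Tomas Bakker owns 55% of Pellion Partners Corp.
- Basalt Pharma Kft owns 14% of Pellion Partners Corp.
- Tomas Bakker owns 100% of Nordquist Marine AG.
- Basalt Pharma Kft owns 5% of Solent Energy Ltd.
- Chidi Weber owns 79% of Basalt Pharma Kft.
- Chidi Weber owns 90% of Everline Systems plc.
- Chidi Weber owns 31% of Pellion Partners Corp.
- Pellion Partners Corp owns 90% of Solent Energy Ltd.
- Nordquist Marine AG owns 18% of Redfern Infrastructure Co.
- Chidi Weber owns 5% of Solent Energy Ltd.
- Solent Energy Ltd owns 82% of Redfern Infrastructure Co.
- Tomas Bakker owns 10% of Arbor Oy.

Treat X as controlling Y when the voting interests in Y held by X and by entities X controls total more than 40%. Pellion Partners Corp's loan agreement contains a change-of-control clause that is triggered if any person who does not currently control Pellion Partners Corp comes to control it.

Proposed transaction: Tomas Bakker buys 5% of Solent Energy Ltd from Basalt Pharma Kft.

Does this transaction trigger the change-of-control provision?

No

The purchase adds only to Tomas's holdings (Basalt's stake shrinks), so Tomas is the only person who could newly come to control Pellion.
Tomas holds 55% of Pellion, so Tomas controls Pellion.
So Tomas already controls Pellion before the transaction.
After the purchase, Tomas holds 5% of Solent directly, and Basalt's stake falls to 0%.
Tomas controlled Pellion already, so this is not a new person acquiring control; every other person's position is unchanged or reduced.
No new person acquires control, so the clause is not triggered.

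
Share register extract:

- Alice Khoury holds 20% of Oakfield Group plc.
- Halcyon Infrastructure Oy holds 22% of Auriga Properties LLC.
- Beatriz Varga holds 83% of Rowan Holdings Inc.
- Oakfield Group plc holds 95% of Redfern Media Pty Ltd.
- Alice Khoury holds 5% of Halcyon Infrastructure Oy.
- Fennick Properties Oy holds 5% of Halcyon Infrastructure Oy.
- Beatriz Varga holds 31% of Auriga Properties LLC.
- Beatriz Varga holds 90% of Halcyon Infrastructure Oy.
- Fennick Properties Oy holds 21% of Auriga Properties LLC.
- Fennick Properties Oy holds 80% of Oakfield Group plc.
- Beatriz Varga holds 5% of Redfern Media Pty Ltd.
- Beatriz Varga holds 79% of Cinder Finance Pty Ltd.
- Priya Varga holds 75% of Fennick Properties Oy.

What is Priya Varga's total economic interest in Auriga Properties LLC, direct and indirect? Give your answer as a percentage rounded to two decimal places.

Priya reaches Auriga along 2 paths.
Via Fennick: 75% × 21% = 15.75%.
Via Fennick → Halcyon: 75% × 5% × 22% = 0.825%.
Total: 15.75% + 0.825% = 16.575%.
Rounded: 16.58%.

16.58%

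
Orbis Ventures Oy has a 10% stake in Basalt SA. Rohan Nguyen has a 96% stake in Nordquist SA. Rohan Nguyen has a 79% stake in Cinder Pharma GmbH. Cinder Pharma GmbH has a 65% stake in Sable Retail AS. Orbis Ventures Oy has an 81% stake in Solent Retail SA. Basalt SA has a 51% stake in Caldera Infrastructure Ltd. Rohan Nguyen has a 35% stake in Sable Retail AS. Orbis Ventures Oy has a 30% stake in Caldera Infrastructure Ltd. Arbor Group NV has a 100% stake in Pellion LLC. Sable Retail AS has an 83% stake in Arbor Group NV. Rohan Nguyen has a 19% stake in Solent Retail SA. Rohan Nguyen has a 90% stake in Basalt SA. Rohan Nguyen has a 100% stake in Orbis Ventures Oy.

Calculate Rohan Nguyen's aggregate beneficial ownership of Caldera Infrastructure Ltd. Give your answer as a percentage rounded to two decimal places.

81.00%

Rohan reaches Caldera along 3 paths.
Via Basalt: 90% × 51% = 45.9%.
Via Orbis → Basalt: 100% × 10% × 51% = 5.1%.
Via Orbis: 100% × 30% = 30%.
Total: 45.9% + 5.1% + 30% = 81%.
Rounded: 81.00%.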